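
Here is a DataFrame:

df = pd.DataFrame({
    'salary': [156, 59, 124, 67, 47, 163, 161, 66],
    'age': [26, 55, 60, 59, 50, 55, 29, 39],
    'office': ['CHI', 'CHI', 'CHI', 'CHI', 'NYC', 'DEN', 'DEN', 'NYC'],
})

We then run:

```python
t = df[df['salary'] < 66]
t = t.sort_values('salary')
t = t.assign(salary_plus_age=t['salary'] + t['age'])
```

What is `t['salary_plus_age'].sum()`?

filter rows where salary < 66:
   salary  age office
1      59   55    CHI
4      47   50    NYC
sort by salary:
   salary  age office
4      47   50    NYC
1      59   55    CHI
add column salary_plus_age = t['salary'] + t['age']:
   salary  age office  salary_plus_age
4      47   50    NYC               97
1      59   55    CHI              114
Taking the sum of column 'salary_plus_age' gives 211.

211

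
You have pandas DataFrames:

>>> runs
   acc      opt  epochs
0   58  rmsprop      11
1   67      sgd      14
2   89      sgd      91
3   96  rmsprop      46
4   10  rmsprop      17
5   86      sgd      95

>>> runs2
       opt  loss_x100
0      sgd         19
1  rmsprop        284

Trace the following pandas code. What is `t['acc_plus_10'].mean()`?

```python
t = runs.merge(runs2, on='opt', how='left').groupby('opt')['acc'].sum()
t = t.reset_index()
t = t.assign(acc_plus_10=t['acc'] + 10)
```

merge on 'opt' (how='left') → 6 rows:
   acc      opt  epochs  loss_x100
0   58  rmsprop      11        284
1   67      sgd      14         19
2   89      sgd      91         19
3   96  rmsprop      46        284
4   10  rmsprop      17        284
5   86      sgd      95         19
group by opt, sum of acc:
opt
rmsprop    164
sgd        242
Name: acc, dtype: int64
reset_index():
       opt  acc
0  rmsprop  164
1      sgd  242
add column acc_plus_10 = t['acc'] + 10:
       opt  acc  acc_plus_10
0  rmsprop  164          174
1      sgd  242          252
Reading off the mean of column 'acc_plus_10', we get 213.0.

213.0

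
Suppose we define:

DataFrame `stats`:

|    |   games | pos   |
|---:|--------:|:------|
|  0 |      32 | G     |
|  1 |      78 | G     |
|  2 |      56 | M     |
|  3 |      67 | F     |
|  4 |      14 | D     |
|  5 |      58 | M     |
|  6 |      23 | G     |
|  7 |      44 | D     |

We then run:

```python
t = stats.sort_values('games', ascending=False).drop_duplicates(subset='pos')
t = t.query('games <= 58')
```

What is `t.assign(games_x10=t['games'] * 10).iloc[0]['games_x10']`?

580

sort by games descending:
   games pos
1     78   G
3     67   F
5     58   M
2     56   M
7     44   D
0     32   G
6     23   G
4     14   D
drop duplicate pos (keep=first):
   games pos
1     78   G
3     67   F
5     58   M
7     44   D
filter rows where games <= 58:
   games pos
5     58   M
7     44   D
add column games_x10 = t['games'] * 10:
   games pos  games_x10
5     58   M        580
7     44   D        440
Reading off the value at position 0, column 'games_x10', we get 580.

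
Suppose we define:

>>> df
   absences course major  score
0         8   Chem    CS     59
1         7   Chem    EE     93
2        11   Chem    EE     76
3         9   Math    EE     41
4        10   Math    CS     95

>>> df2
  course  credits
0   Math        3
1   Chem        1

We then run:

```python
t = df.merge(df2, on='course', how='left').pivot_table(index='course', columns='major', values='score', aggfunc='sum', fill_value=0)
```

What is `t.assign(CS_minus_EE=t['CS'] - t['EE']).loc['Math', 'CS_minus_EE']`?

54

merge on 'course' (how='left') → 5 rows:
   absences course major  score  credits
0         8   Chem    CS     59        1
1         7   Chem    EE     93        1
2        11   Chem    EE     76        1
3         9   Math    EE     41        3
4        10   Math    CS     95        3
pivot: rows=course, cols=major, sum(score):
major   CS   EE
course         
Chem    59  169
Math    95   41
add column CS_minus_EE = t['CS'] - t['EE']:
major   CS   EE  CS_minus_EE
course                      
Chem    59  169         -110
Math    95   41           54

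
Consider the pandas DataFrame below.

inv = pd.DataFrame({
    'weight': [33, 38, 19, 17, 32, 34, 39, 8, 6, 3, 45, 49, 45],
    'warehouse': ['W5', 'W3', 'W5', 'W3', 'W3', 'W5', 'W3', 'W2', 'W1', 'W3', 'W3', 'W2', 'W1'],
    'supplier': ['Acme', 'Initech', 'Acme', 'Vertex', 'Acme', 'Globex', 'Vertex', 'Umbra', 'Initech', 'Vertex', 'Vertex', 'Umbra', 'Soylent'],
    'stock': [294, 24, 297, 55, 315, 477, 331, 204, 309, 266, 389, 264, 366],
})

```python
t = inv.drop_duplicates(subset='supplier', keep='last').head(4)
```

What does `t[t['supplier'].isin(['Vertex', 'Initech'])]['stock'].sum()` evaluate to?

drop duplicate supplier (keep=last):
    weight warehouse supplier  stock
4       32        W3     Acme    315
5       34        W5   Globex    477
8        6        W1  Initech    309
10      45        W3   Vertex    389
11      49        W2    Umbra    264
12      45        W1  Soylent    366
take first 4 rows:
    weight warehouse supplier  stock
4       32        W3     Acme    315
5       34        W5   Globex    477
8        6        W1  Initech    309
10      45        W3   Vertex    389
filter rows where supplier in ['Vertex', 'Initech']:
    weight warehouse supplier  stock
8        6        W1  Initech    309
10      45        W3   Vertex    389

698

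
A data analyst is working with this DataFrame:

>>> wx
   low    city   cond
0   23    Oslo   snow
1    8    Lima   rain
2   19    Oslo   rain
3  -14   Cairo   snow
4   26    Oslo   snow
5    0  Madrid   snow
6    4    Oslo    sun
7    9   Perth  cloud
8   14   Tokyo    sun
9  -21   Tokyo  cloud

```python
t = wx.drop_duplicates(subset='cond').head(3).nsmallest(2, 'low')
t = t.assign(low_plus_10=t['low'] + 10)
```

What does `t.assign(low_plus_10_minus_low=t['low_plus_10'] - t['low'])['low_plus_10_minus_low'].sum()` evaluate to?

20

drop duplicate cond (keep=first):
   low   city   cond
0   23   Oslo   snow
1    8   Lima   rain
6    4   Oslo    sun
7    9  Perth  cloud
take first 3 rows:
   low  city  cond
0   23  Oslo  snow
1    8  Lima  rain
6    4  Oslo   sun
take 2 rows with smallest low:
   low  city  cond
6    4  Oslo   sun
1    8  Lima  rain
add column low_plus_10 = t['low'] + 10:
   low  city  cond  low_plus_10
6    4  Oslo   sun           14
1    8  Lima  rain           18
add column low_plus_10_minus_low = t['low_plus_10'] - t['low']:
   low  city  cond  low_plus_10  low_plus_10_minus_low
6    4  Oslo   sun           14                     10
1    8  Lima  rain           18                     10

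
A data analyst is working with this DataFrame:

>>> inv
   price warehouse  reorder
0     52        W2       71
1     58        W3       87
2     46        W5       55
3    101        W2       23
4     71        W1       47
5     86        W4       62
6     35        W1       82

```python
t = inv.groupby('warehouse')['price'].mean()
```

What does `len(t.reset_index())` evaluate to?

group by warehouse, mean of price:
warehouse
W1    53.0
W2    76.5
W3    58.0
W4    86.0
W5    46.0
Name: price, dtype: float64
reset_index():
  warehouse  price
0        W1   53.0
1        W2   76.5
2        W3   58.0
3        W4   86.0
4        W5   46.0
Reading off the number of rows, we get 5.

5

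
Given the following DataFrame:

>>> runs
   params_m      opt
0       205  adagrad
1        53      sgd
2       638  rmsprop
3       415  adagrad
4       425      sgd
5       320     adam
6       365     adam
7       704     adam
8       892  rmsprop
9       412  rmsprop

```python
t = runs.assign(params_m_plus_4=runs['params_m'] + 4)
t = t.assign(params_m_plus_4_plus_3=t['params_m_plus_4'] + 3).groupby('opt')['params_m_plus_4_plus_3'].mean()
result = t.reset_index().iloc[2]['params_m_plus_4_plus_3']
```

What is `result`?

654.333333333

add column params_m_plus_4 = runs['params_m'] + 4:
   params_m      opt  params_m_plus_4
0       205  adagrad              209
1        53      sgd               57
2       638  rmsprop              642
3       415  adagrad              419
4       425      sgd              429
5       320     adam              324
6       365     adam              369
7       704     adam              708
8       892  rmsprop              896
9       412  rmsprop              416
add column params_m_plus_4_plus_3 = t['params_m_plus_4'] + 3:
   params_m      opt  params_m_plus_4  params_m_plus_4_plus_3
0       205  adagrad              209                     212
1        53      sgd               57                      60
2       638  rmsprop              642                     645
3       415  adagrad              419                     422
4       425      sgd              429                     432
5       320     adam              324                     327
6       365     adam              369                     372
7       704     adam              708                     711
8       892  rmsprop              896                     899
9       412  rmsprop              416                     419
group by opt, mean of params_m_plus_4_plus_3:
opt
adagrad    317.000000
adam       470.000000
rmsprop    654.333333
sgd        246.000000
Name: params_m_plus_4_plus_3, dtype: float64
reset_index():
       opt  params_m_plus_4_plus_3
0  adagrad              317.000000
1     adam              470.000000
2  rmsprop              654.333333
3      sgd              246.000000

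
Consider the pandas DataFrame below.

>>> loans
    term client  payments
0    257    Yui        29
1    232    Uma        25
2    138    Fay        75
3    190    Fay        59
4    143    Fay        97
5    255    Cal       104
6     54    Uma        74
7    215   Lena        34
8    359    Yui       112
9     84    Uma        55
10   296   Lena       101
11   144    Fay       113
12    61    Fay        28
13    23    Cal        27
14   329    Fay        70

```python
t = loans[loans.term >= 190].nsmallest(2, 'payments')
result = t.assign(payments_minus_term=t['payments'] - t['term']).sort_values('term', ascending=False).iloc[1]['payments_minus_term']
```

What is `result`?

-207

filter rows where term >= 190:
    term client  payments
0    257    Yui        29
1    232    Uma        25
3    190    Fay        59
5    255    Cal       104
7    215   Lena        34
8    359    Yui       112
10   296   Lena       101
14   329    Fay        70
take 2 rows with smallest payments:
   term client  payments
1   232    Uma        25
0   257    Yui        29
add column payments_minus_term = t['payments'] - t['term']:
   term client  payments  payments_minus_term
1   232    Uma        25                 -207
0   257    Yui        29                 -228
sort by term descending:
   term client  payments  payments_minus_term
0   257    Yui        29                 -228
1   232    Uma        25                 -207
Finally, value at position 1, column 'payments_minus_term' = -207.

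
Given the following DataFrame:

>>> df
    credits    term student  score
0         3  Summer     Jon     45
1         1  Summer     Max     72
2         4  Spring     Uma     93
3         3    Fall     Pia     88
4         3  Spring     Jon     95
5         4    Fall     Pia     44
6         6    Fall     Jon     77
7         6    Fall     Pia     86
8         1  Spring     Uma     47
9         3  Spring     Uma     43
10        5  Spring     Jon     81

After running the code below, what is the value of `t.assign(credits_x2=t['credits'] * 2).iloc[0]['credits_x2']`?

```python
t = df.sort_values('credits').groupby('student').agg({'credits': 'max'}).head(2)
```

12

sort by credits:
    credits    term student  score
1         1  Summer     Max     72
8         1  Spring     Uma     47
0         3  Summer     Jon     45
3         3    Fall     Pia     88
4         3  Spring     Jon     95
9         3  Spring     Uma     43
2         4  Spring     Uma     93
5         4    Fall     Pia     44
10        5  Spring     Jon     81
6         6    Fall     Jon     77
7         6    Fall     Pia     86
group by student, max of credits:
         credits
student         
Jon            6
Max            1
Pia            6
Uma            4
take first 2 rows:
         credits
student         
Jon            6
Max            1
add column credits_x2 = t['credits'] * 2:
         credits  credits_x2
student                     
Jon            6          12
Max            1           2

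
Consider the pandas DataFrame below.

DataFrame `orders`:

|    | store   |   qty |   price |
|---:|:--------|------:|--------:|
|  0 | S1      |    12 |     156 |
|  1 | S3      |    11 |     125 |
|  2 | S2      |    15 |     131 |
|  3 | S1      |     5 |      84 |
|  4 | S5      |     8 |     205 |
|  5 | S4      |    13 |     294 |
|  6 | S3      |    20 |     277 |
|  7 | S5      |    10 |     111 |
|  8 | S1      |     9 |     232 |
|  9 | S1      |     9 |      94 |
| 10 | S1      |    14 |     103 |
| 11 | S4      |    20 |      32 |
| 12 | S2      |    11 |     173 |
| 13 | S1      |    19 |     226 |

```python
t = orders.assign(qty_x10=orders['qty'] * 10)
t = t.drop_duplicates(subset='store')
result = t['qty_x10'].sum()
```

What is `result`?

590

add column qty_x10 = orders['qty'] * 10:
   store  qty  price  qty_x10
0     S1   12    156      120
1     S3   11    125      110
2     S2   15    131      150
3     S1    5     84       50
4     S5    8    205       80
5     S4   13    294      130
6     S3   20    277      200
7     S5   10    111      100
8     S1    9    232       90
9     S1    9     94       90
10    S1   14    103      140
11    S4   20     32      200
12    S2   11    173      110
13    S1   19    226      190
drop duplicate store (keep=first):
  store  qty  price  qty_x10
0    S1   12    156      120
1    S3   11    125      110
2    S2   15    131      150
4    S5    8    205       80
5    S4   13    294      130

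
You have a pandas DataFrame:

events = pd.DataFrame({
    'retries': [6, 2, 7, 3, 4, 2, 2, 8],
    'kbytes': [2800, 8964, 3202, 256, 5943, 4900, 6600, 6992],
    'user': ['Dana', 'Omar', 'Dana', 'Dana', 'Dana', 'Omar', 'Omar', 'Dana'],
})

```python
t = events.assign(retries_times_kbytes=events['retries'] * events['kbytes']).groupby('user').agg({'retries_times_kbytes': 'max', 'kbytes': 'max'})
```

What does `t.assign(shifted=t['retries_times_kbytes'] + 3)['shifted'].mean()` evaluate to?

36935.0

add column retries_times_kbytes = events['retries'] * events['kbytes']:
   retries  kbytes  user  retries_times_kbytes
0        6    2800  Dana                 16800
1        2    8964  Omar                 17928
2        7    3202  Dana                 22414
3        3     256  Dana                   768
4        4    5943  Dana                 23772
5        2    4900  Omar                  9800
6        2    6600  Omar                 13200
7        8    6992  Dana                 55936
group by user: max(retries_times_kbytes), max(kbytes):
      retries_times_kbytes  kbytes
user                              
Dana                 55936    6992
Omar                 17928    8964
add column shifted = t['retries_times_kbytes'] + 3:
      retries_times_kbytes  kbytes  shifted
user                                       
Dana                 55936    6992    55939
Omar                 17928    8964    17931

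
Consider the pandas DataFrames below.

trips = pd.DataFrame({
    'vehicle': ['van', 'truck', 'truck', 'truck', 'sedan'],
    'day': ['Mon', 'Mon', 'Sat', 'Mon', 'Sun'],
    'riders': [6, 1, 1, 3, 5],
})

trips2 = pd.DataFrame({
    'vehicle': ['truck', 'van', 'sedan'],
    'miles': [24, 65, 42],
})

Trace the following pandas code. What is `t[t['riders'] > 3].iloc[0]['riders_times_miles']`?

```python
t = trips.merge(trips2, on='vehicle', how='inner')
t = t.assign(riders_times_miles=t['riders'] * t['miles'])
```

merge on 'vehicle' (how='inner') → 5 rows:
  vehicle  day  riders  miles
0     van  Mon       6     65
1   truck  Mon       1     24
2   truck  Sat       1     24
3   truck  Mon       3     24
4   sedan  Sun       5     42
add column riders_times_miles = t['riders'] * t['miles']:
  vehicle  day  riders  miles  riders_times_miles
0     van  Mon       6     65                 390
1   truck  Mon       1     24                  24
2   truck  Sat       1     24                  24
3   truck  Mon       3     24                  72
4   sedan  Sun       5     42                 210
filter rows where riders > 3:
  vehicle  day  riders  miles  riders_times_miles
0     van  Mon       6     65                 390
4   sedan  Sun       5     42                 210
Reading off the value at position 0, column 'riders_times_miles', we get 390.

390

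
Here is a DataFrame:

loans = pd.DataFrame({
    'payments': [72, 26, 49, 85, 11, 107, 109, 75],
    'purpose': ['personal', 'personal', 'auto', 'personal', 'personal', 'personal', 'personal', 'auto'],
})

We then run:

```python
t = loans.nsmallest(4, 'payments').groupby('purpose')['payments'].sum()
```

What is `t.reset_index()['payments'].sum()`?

take 4 rows with smallest payments:
   payments   purpose
4        11  personal
1        26  personal
2        49      auto
0        72  personal
group by purpose, sum of payments:
purpose
auto         49
personal    109
Name: payments, dtype: int64
reset_index():
    purpose  payments
0      auto        49
1  personal       109

158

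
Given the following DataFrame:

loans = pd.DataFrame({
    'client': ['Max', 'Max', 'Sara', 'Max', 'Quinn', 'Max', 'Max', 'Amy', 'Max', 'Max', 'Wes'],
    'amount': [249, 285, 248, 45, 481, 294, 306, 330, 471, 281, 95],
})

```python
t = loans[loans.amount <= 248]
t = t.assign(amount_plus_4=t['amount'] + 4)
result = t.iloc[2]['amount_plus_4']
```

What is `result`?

filter rows where amount <= 248:
   client  amount
2    Sara     248
3     Max      45
10    Wes      95
add column amount_plus_4 = t['amount'] + 4:
   client  amount  amount_plus_4
2    Sara     248            252
3     Max      45             49
10    Wes      95             99
The value at position 2, column 'amount_plus_4' is 99.

99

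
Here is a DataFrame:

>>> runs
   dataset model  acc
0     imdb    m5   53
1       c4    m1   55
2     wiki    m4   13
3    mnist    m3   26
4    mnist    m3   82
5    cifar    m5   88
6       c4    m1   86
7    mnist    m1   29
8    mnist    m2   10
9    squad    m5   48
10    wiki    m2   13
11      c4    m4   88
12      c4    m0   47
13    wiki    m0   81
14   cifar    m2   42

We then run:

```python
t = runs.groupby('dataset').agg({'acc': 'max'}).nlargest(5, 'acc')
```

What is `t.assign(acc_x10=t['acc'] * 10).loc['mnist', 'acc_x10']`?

820

group by dataset, max of acc:
         acc
dataset     
c4        88
cifar     88
imdb      53
mnist     82
squad     48
wiki      81
take 5 rows with largest acc:
         acc
dataset     
c4        88
cifar     88
mnist     82
wiki      81
imdb      53
add column acc_x10 = t['acc'] * 10:
         acc  acc_x10
dataset              
c4        88      880
cifar     88      880
mnist     82      820
wiki      81      810
imdb      53      530
value at row 'mnist', column 'acc_x10' → 820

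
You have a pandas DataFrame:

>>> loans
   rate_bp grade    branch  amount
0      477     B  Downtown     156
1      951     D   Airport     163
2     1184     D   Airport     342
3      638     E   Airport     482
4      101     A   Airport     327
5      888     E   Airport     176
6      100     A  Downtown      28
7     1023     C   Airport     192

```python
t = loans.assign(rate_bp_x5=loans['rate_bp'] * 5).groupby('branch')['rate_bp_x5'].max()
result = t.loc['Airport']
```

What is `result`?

add column rate_bp_x5 = loans['rate_bp'] * 5:
   rate_bp grade    branch  amount  rate_bp_x5
0      477     B  Downtown     156        2385
1      951     D   Airport     163        4755
2     1184     D   Airport     342        5920
3      638     E   Airport     482        3190
4      101     A   Airport     327         505
5      888     E   Airport     176        4440
6      100     A  Downtown      28         500
7     1023     C   Airport     192        5115
group by branch, max of rate_bp_x5:
branch
Airport     5920
Downtown    2385
Name: rate_bp_x5, dtype: int64
Hence 5920.

5920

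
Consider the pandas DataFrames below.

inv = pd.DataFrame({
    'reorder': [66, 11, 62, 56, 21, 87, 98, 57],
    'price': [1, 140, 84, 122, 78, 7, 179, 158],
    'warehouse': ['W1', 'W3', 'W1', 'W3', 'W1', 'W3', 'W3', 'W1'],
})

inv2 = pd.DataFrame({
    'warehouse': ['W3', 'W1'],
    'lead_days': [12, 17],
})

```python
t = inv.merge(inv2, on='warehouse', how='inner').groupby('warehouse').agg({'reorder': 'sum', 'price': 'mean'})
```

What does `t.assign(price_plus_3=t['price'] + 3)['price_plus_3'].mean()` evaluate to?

merge on 'warehouse' (how='inner') → 8 rows:
   reorder  price warehouse  lead_days
0       66      1        W1         17
1       11    140        W3         12
2       62     84        W1         17
3       56    122        W3         12
4       21     78        W1         17
5       87      7        W3         12
6       98    179        W3         12
7       57    158        W1         17
group by warehouse: sum(reorder), mean(price):
           reorder   price
warehouse                 
W1             206   80.25
W3             252  112.00
add column price_plus_3 = t['price'] + 3:
           reorder   price  price_plus_3
warehouse                               
W1             206   80.25         83.25
W3             252  112.00        115.00
The mean of column 'price_plus_3' is 99.125.

99.125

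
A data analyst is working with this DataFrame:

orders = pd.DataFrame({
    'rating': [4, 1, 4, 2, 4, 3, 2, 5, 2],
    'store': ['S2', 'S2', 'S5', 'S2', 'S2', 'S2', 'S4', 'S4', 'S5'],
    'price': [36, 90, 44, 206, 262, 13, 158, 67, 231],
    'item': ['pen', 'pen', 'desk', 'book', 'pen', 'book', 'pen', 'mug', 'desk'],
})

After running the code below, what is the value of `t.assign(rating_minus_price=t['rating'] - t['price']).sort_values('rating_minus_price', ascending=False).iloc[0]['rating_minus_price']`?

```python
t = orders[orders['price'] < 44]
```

filter rows where price < 44:
   rating store  price  item
0       4    S2     36   pen
5       3    S2     13  book
add column rating_minus_price = t['rating'] - t['price']:
   rating store  price  item  rating_minus_price
0       4    S2     36   pen                 -32
5       3    S2     13  book                 -10
sort by rating_minus_price descending:
   rating store  price  item  rating_minus_price
5       3    S2     13  book                 -10
0       4    S2     36   pen                 -32
Taking the value at position 0, column 'rating_minus_price' gives -10.

-10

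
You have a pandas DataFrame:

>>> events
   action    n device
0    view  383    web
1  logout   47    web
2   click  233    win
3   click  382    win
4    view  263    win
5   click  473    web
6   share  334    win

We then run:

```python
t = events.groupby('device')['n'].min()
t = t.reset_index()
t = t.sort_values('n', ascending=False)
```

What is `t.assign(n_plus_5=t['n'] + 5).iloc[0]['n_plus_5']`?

group by device, min of n:
device
web     47
win    233
Name: n, dtype: int64
reset_index():
  device    n
0    web   47
1    win  233
sort by n descending:
  device    n
1    win  233
0    web   47
add column n_plus_5 = t['n'] + 5:
  device    n  n_plus_5
1    win  233       238
0    web   47        52
Finally, value at position 0, column 'n_plus_5' = 238.

238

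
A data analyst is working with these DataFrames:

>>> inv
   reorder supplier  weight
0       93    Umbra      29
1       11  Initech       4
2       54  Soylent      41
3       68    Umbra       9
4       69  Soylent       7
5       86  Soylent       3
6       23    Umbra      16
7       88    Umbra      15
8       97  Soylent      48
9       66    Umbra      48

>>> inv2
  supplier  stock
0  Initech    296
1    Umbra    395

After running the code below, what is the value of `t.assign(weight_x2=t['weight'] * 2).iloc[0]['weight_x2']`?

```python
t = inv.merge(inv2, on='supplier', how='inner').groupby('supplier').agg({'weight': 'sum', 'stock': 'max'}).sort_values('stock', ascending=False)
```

merge on 'supplier' (how='inner') → 6 rows:
   reorder supplier  weight  stock
0       93    Umbra      29    395
1       11  Initech       4    296
2       68    Umbra       9    395
3       23    Umbra      16    395
4       88    Umbra      15    395
5       66    Umbra      48    395
group by supplier: sum(weight), max(stock):
          weight  stock
supplier               
Initech        4    296
Umbra        117    395
sort by stock descending:
          weight  stock
supplier               
Umbra        117    395
Initech        4    296
add column weight_x2 = t['weight'] * 2:
          weight  stock  weight_x2
supplier                          
Umbra        117    395        234
Initech        4    296          8
value at position 0, column 'weight_x2' → 234

234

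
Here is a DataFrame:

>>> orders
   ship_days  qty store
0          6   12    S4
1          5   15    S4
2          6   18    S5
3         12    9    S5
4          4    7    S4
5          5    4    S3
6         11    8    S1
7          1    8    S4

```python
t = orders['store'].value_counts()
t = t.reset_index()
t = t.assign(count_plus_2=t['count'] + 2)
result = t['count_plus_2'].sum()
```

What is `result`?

value_counts of store:
store
S4    4
S5    2
S3    1
S1    1
Name: count, dtype: int64
reset_index():
  store  count
0    S4      4
1    S5      2
2    S3      1
3    S1      1
add column count_plus_2 = t['count'] + 2:
  store  count  count_plus_2
0    S4      4             6
1    S5      2             4
2    S3      1             3
3    S1      1             3

16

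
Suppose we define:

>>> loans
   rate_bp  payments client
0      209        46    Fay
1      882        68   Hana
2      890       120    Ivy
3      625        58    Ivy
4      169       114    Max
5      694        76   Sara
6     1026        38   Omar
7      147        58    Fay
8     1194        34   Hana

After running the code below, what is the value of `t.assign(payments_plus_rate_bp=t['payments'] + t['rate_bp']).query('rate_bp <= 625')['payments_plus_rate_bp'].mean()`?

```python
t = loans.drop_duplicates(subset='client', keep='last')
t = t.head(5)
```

390.333333333

drop duplicate client (keep=last):
   rate_bp  payments client
3      625        58    Ivy
4      169       114    Max
5      694        76   Sara
6     1026        38   Omar
7      147        58    Fay
8     1194        34   Hana
take first 5 rows:
   rate_bp  payments client
3      625        58    Ivy
4      169       114    Max
5      694        76   Sara
6     1026        38   Omar
7      147        58    Fay
add column payments_plus_rate_bp = t['payments'] + t['rate_bp']:
   rate_bp  payments client  payments_plus_rate_bp
3      625        58    Ivy                    683
4      169       114    Max                    283
5      694        76   Sara                    770
6     1026        38   Omar                   1064
7      147        58    Fay                    205
filter rows where rate_bp <= 625:
   rate_bp  payments client  payments_plus_rate_bp
3      625        58    Ivy                    683
4      169       114    Max                    283
7      147        58    Fay                    205
So mean() = 390.333333333.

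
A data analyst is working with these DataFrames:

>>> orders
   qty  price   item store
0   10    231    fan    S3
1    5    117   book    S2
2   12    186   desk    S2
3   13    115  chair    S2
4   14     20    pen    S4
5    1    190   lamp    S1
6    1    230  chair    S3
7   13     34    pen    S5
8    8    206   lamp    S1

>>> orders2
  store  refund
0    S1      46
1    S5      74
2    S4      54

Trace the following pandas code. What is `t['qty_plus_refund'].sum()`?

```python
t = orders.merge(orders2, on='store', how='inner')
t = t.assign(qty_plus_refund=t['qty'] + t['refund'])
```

merge on 'store' (how='inner') → 4 rows:
   qty  price  item store  refund
0   14     20   pen    S4      54
1    1    190  lamp    S1      46
2   13     34   pen    S5      74
3    8    206  lamp    S1      46
add column qty_plus_refund = t['qty'] + t['refund']:
   qty  price  item store  refund  qty_plus_refund
0   14     20   pen    S4      54               68
1    1    190  lamp    S1      46               47
2   13     34   pen    S5      74               87
3    8    206  lamp    S1      46               54
Finally, sum of column 'qty_plus_refund' = 256.

256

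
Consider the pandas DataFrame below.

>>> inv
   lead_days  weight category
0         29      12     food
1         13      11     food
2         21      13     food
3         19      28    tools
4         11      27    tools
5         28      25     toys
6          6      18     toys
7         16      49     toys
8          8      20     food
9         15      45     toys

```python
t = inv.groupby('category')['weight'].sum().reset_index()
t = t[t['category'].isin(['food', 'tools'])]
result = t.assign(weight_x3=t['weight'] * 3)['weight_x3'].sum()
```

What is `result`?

333

group by category, sum of weight:
category
food      56
tools     55
toys     137
Name: weight, dtype: int64
reset_index():
  category  weight
0     food      56
1    tools      55
2     toys     137
filter rows where category in ['food', 'tools']:
  category  weight
0     food      56
1    tools      55
add column weight_x3 = t['weight'] * 3:
  category  weight  weight_x3
0     food      56        168
1    tools      55        165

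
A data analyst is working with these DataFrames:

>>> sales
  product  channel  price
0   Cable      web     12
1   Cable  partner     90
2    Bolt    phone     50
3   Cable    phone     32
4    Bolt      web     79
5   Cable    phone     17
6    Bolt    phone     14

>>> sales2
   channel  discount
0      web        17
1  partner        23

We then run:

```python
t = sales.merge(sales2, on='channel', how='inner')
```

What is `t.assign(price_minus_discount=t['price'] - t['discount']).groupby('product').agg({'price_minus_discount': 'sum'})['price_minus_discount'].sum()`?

merge on 'channel' (how='inner') → 3 rows:
  product  channel  price  discount
0   Cable      web     12        17
1   Cable  partner     90        23
2    Bolt      web     79        17
add column price_minus_discount = t['price'] - t['discount']:
  product  channel  price  discount  price_minus_discount
0   Cable      web     12        17                    -5
1   Cable  partner     90        23                    67
2    Bolt      web     79        17                    62
group by product, sum of price_minus_discount:
         price_minus_discount
product                      
Bolt                       62
Cable                      62
Finally, sum of column 'price_minus_discount' = 124.

124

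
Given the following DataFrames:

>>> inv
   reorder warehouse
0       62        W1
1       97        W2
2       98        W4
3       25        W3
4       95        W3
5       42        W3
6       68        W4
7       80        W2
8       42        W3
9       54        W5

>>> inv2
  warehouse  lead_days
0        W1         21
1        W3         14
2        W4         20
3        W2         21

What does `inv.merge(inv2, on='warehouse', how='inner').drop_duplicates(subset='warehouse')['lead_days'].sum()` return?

merge on 'warehouse' (how='inner') → 9 rows:
   reorder warehouse  lead_days
0       62        W1         21
1       97        W2         21
2       98        W4         20
3       25        W3         14
4       95        W3         14
5       42        W3         14
6       68        W4         20
7       80        W2         21
8       42        W3         14
drop duplicate warehouse (keep=first):
   reorder warehouse  lead_days
0       62        W1         21
1       97        W2         21
2       98        W4         20
3       25        W3         14

76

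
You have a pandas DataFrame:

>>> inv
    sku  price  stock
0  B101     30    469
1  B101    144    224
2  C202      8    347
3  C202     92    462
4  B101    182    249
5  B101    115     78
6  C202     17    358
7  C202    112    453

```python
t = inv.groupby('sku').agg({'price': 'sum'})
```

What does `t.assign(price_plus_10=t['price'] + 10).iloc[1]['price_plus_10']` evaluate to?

239

group by sku, sum of price:
      price
sku        
B101    471
C202    229
add column price_plus_10 = t['price'] + 10:
      price  price_plus_10
sku                       
B101    471            481
C202    229            239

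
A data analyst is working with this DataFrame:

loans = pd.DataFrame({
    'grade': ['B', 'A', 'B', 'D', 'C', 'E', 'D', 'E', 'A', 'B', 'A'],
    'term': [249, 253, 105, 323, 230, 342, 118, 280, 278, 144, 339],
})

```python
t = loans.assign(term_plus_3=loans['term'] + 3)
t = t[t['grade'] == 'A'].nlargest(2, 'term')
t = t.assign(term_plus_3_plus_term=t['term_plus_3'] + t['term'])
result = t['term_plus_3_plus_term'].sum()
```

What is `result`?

1240

add column term_plus_3 = loans['term'] + 3:
   grade  term  term_plus_3
0      B   249          252
1      A   253          256
2      B   105          108
3      D   323          326
4      C   230          233
5      E   342          345
6      D   118          121
7      E   280          283
8      A   278          281
9      B   144          147
10     A   339          342
filter rows where grade == 'A':
   grade  term  term_plus_3
1      A   253          256
8      A   278          281
10     A   339          342
take 2 rows with largest term:
   grade  term  term_plus_3
10     A   339          342
8      A   278          281
add column term_plus_3_plus_term = t['term_plus_3'] + t['term']:
   grade  term  term_plus_3  term_plus_3_plus_term
10     A   339          342                    681
8      A   278          281                    559
Hence 1240.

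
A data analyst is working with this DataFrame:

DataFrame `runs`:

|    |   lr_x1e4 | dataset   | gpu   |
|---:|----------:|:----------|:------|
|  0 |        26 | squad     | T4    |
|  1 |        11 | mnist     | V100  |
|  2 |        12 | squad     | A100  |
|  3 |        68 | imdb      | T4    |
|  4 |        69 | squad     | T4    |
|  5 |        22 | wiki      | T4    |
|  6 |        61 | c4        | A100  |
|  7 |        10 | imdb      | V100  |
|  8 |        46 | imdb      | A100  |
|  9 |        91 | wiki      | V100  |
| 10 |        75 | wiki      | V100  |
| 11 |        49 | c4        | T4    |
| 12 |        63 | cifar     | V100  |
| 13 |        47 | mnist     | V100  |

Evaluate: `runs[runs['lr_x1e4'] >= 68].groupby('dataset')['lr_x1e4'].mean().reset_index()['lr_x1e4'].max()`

filter rows where lr_x1e4 >= 68:
    lr_x1e4 dataset   gpu
3        68    imdb    T4
4        69   squad    T4
9        91    wiki  V100
10       75    wiki  V100
group by dataset, mean of lr_x1e4:
dataset
imdb     68.0
squad    69.0
wiki     83.0
Name: lr_x1e4, dtype: float64
reset_index():
  dataset  lr_x1e4
0    imdb     68.0
1   squad     69.0
2    wiki     83.0
Taking the max of column 'lr_x1e4' gives 83.0.

83.0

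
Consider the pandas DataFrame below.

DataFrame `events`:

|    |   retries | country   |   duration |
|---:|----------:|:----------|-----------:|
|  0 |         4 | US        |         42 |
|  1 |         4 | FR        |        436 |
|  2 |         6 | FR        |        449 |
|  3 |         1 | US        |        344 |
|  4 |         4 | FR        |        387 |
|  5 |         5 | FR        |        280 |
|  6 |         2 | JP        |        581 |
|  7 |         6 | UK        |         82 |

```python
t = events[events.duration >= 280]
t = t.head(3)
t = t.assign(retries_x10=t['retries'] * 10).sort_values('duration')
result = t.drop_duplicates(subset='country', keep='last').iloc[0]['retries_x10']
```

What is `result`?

10

filter rows where duration >= 280:
   retries country  duration
1        4      FR       436
2        6      FR       449
3        1      US       344
4        4      FR       387
5        5      FR       280
6        2      JP       581
take first 3 rows:
   retries country  duration
1        4      FR       436
2        6      FR       449
3        1      US       344
add column retries_x10 = t['retries'] * 10:
   retries country  duration  retries_x10
1        4      FR       436           40
2        6      FR       449           60
3        1      US       344           10
sort by duration:
   retries country  duration  retries_x10
3        1      US       344           10
1        4      FR       436           40
2        6      FR       449           60
drop duplicate country (keep=last):
   retries country  duration  retries_x10
3        1      US       344           10
2        6      FR       449           60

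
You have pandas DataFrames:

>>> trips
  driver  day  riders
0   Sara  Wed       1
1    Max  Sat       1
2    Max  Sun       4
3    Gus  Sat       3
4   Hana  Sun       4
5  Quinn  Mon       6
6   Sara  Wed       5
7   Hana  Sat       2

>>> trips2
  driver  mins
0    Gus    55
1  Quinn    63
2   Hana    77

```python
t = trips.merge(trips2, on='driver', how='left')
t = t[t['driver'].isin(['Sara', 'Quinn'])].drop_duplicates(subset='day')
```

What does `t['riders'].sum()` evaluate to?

merge on 'driver' (how='left') → 8 rows:
  driver  day  riders  mins
0   Sara  Wed       1   NaN
1    Max  Sat       1   NaN
2    Max  Sun       4   NaN
3    Gus  Sat       3  55.0
4   Hana  Sun       4  77.0
5  Quinn  Mon       6  63.0
6   Sara  Wed       5   NaN
7   Hana  Sat       2  77.0
filter rows where driver in ['Sara', 'Quinn']:
  driver  day  riders  mins
0   Sara  Wed       1   NaN
5  Quinn  Mon       6  63.0
6   Sara  Wed       5   NaN
drop duplicate day (keep=first):
  driver  day  riders  mins
0   Sara  Wed       1   NaN
5  Quinn  Mon       6  63.0
sum of column 'riders' → 7

7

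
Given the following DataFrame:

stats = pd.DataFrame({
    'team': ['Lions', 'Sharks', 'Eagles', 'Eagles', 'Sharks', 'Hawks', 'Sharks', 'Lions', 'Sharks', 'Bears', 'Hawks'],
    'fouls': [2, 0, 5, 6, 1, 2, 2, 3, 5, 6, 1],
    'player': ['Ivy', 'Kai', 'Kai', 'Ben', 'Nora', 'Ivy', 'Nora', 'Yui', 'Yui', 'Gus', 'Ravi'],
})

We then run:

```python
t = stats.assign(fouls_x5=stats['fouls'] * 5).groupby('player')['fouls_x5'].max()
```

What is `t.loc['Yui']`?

25

add column fouls_x5 = stats['fouls'] * 5:
      team  fouls player  fouls_x5
0    Lions      2    Ivy        10
1   Sharks      0    Kai         0
2   Eagles      5    Kai        25
3   Eagles      6    Ben        30
4   Sharks      1   Nora         5
5    Hawks      2    Ivy        10
6   Sharks      2   Nora        10
7    Lions      3    Yui        15
8   Sharks      5    Yui        25
9    Bears      6    Gus        30
10   Hawks      1   Ravi         5
group by player, max of fouls_x5:
player
Ben     30
Gus     30
Ivy     10
Kai     25
Nora    10
Ravi     5
Yui     25
Name: fouls_x5, dtype: int64
So loc['Yui'] = 25.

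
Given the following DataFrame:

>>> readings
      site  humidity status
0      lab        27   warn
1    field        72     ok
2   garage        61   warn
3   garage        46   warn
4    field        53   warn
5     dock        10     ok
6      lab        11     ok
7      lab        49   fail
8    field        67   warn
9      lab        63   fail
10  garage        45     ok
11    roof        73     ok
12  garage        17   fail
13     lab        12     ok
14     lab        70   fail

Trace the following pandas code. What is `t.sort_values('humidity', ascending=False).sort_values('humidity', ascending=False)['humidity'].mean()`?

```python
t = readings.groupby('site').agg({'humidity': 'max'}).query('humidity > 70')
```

72.5

group by site, max of humidity:
        humidity
site            
dock          10
field         72
garage        61
lab           70
roof          73
filter rows where humidity > 70:
       humidity
site           
field        72
roof         73
sort by humidity descending:
       humidity
site           
roof         73
field        72
sort by humidity descending:
       humidity
site           
roof         73
field        72
Taking the mean of column 'humidity' gives 72.5.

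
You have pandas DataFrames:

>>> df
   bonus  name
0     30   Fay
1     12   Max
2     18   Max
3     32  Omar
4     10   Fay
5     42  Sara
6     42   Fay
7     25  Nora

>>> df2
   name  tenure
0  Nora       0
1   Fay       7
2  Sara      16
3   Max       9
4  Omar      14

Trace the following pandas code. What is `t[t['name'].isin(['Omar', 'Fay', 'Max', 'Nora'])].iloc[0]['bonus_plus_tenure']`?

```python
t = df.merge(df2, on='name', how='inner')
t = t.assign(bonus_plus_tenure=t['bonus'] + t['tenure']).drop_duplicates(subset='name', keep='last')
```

27

merge on 'name' (how='inner') → 8 rows:
   bonus  name  tenure
0     30   Fay       7
1     12   Max       9
2     18   Max       9
3     32  Omar      14
4     10   Fay       7
5     42  Sara      16
6     42   Fay       7
7     25  Nora       0
add column bonus_plus_tenure = t['bonus'] + t['tenure']:
   bonus  name  tenure  bonus_plus_tenure
0     30   Fay       7                 37
1     12   Max       9                 21
2     18   Max       9                 27
3     32  Omar      14                 46
4     10   Fay       7                 17
5     42  Sara      16                 58
6     42   Fay       7                 49
7     25  Nora       0                 25
drop duplicate name (keep=last):
   bonus  name  tenure  bonus_plus_tenure
2     18   Max       9                 27
3     32  Omar      14                 46
5     42  Sara      16                 58
6     42   Fay       7                 49
7     25  Nora       0                 25
filter rows where name in ['Omar', 'Fay', 'Max', 'Nora']:
   bonus  name  tenure  bonus_plus_tenure
2     18   Max       9                 27
3     32  Omar      14                 46
6     42   Fay       7                 49
7     25  Nora       0                 25
Then the value at position 0, column 'bonus_plus_tenure': 27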